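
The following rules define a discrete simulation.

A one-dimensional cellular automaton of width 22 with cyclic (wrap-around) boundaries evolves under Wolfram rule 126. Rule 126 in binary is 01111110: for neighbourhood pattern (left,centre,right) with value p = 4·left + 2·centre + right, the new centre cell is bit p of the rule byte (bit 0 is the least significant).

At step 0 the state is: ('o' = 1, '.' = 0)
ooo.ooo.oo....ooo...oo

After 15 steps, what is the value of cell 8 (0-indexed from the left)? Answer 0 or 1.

[0] ooo.ooo.oo....ooo...oo
[1] ..ooo.ooooo..oo.oo.oo.
[2] .oo.ooo...oooooooooooo
[3] ooooo.oo.oo..........o
[4] ....oooooooo........oo
[5] o..oo......oo......ooo
[6] oooooo....oooo....oo..
[7] o....oo..oo..oo..ooooo
[8] oo..oooooooooooooo....
[9] ooooo............oo..o
[10] ....oo..........oooooo
[11] o..oooo........oo....o
[12] oooo..oo......oooo..oo
[13] ...oooooo....oo..oooo.
[14] ..oo....oo..oooooo..oo
[15] ooooo..oooooo....ooooo

1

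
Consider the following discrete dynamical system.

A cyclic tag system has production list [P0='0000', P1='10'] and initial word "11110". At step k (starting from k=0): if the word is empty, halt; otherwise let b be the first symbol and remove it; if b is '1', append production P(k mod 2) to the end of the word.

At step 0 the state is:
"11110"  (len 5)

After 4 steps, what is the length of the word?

13

0) "11110"  (len 5)
1) "11100000"  (len 8)
2) "110000010"  (len 9)
3) "100000100000"  (len 12)
4) "0000010000010"  (len 13)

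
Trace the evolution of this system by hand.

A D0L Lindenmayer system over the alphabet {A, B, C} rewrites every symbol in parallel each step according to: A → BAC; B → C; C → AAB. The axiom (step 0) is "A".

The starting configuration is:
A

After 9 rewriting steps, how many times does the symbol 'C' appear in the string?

985

gen 0: A
gen 1: BAC
gen 2: CBACAAB
gen 3: AABCBACAABBACBACC
gen 4: BACBACCAABCBACAABBACBACCCBACAABCBACAABAAB
gen 5: CBACAABCBACAABAABBACBACCAABCBACAABBACBACCCBACAABCBACAABAABAABCBACAABBACBACCAABCBACAABBACBACCBACBACC
gen 6: AABCBACAABBACBACCAABCBACAABBACBACCBACBACCCBACAABCBACAABAAB…BACBACCAABCBACAABBACBACCCBACAABCBACAABAABCBACAABCBACAABAAB  (len 239)
gen 7: BACBACCAABCBACAABBACBACCCBACAABCBACAABAABBACBACCAABCBACAAB…AABBACBACCBACBACCAABCBACAABBACBACCAABCBACAABBACBACCBACBACC  (len 577)
gen 8: CBACAABCBACAABAABBACBACCAABCBACAABBACBACCCBACAABCBACAABAAB…BACBACCAABCBACAABBACBACCCBACAABCBACAABAABCBACAABCBACAABAAB  (len 1393)
gen 9: AABCBACAABBACBACCAABCBACAABBACBACCBACBACCCBACAABCBACAABAAB…AABBACBACCBACBACCAABCBACAABBACBACCAABCBACAABBACBACCBACBACC  (len 3363)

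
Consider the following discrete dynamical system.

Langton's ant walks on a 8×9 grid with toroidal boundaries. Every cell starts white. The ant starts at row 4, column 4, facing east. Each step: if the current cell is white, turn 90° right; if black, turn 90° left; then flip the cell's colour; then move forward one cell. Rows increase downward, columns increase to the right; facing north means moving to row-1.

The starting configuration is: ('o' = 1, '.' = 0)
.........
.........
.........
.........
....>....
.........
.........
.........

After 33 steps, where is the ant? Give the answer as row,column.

0) .........
.........
.........
.........
....>....
.........
.........
.........
1) .........
.........
.........
.........
....o....
....v....
.........
.........
2) .........
.........
.........
.........
....o....
...<o....
.........
.........
3) .........
.........
.........
.........
...^o....
...oo....
.........
.........
4) .........
.........
.........
.........
...o>....
...oo....
.........
.........
5) .........
.........
.........
....^....
...o.....
...oo....
.........
.........
6) .........
.........
.........
....o>...
...o.....
...oo....
.........
.........
7) .........
.........
.........
....oo...
...o.v...
...oo....
.........
.........
8) .........
.........
.........
....oo...
...o<o...
...oo....
.........
.........
9) .........
.........
.........
....^o...
...ooo...
...oo....
.........
.........
10) .........
.........
.........
...<.o...
...ooo...
...oo....
.........
.........
11) .........
.........
...^.....
...o.o...
...ooo...
...oo....
.........
.........
12) .........
.........
...o>....
...o.o...
...ooo...
...oo....
.........
.........
13) .........
.........
...oo....
...ovo...
...ooo...
...oo....
.........
.........
14) .........
.........
...oo....
...<oo...
...ooo...
...oo....
.........
.........
15) .........
.........
...oo....
....oo...
...voo...
...oo....
.........
.........
16) .........
.........
...oo....
....oo...
....>o...
...oo....
.........
.........
17) .........
.........
...oo....
....^o...
.....o...
...oo....
.........
.........
18) .........
.........
...oo....
...<.o...
.....o...
...oo....
.........
.........
19) .........
.........
...^o....
...o.o...
.....o...
...oo....
.........
.........
20) .........
.........
..<.o....
...o.o...
.....o...
...oo....
.........
.........
21) .........
..^......
..o.o....
...o.o...
.....o...
...oo....
.........
.........
22) .........
..o>.....
..o.o....
...o.o...
.....o...
...oo....
.........
.........
23) .........
..oo.....
..ovo....
...o.o...
.....o...
...oo....
.........
.........
24) .........
..oo.....
..<oo....
...o.o...
.....o...
...oo....
.........
.........
25) .........
..oo.....
...oo....
..vo.o...
.....o...
...oo....
.........
.........
26) .........
..oo.....
...oo....
.<oo.o...
.....o...
...oo....
.........
.........
27) .........
..oo.....
.^.oo....
.ooo.o...
.....o...
...oo....
.........
.........
28) .........
..oo.....
.o>oo....
.ooo.o...
.....o...
...oo....
.........
.........
29) .........
..oo.....
.oooo....
.ovo.o...
.....o...
...oo....
.........
.........
30) .........
..oo.....
.oooo....
.o.>.o...
.....o...
...oo....
.........
.........
31) .........
..oo.....
.oo^o....
.o...o...
.....o...
...oo....
.........
.........
32) .........
..oo.....
.o<.o....
.o...o...
.....o...
...oo....
.........
.........
33) .........
..oo.....
.o..o....
.ov..o...
.....o...
...oo....
.........
.........

3,2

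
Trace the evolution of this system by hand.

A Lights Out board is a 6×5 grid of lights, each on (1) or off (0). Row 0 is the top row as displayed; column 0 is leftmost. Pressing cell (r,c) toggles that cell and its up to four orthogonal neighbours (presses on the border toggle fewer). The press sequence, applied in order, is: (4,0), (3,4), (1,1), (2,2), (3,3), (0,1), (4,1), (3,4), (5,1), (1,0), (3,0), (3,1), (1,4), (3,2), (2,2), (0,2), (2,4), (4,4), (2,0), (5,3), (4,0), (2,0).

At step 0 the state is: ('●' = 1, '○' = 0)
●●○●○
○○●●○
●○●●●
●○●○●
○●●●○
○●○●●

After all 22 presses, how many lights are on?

13

t=0: ●●○●○
○○●●○
●○●●●
●○●○●
○●●●○
○●○●●
t=1: ●●○●○
○○●●○
●○●●●
○○●○●
●○●●○
●●○●●
t=2: ●●○●○
○○●●○
●○●●○
○○●●○
●○●●●
●●○●●
t=3: ●○○●○
●●○●○
●●●●○
○○●●○
●○●●●
●●○●●
t=4: ●○○●○
●●●●○
●○○○○
○○○●○
●○●●●
●●○●●
t=5: ●○○●○
●●●●○
●○○●○
○○●○●
●○●○●
●●○●●
t=6: ○●●●○
●○●●○
●○○●○
○○●○●
●○●○●
●●○●●
t=7: ○●●●○
●○●●○
●○○●○
○●●○●
○●○○●
●○○●●
t=8: ○●●●○
●○●●○
●○○●●
○●●●○
○●○○○
●○○●●
t=9: ○●●●○
●○●●○
●○○●●
○●●●○
○○○○○
○●●●●
t=10: ●●●●○
○●●●○
○○○●●
○●●●○
○○○○○
○●●●●
t=11: ●●●●○
○●●●○
●○○●●
●○●●○
●○○○○
○●●●●
t=12: ●●●●○
○●●●○
●●○●●
○●○●○
●●○○○
○●●●●
t=13: ●●●●●
○●●○●
●●○●○
○●○●○
●●○○○
○●●●●
t=14: ●●●●●
○●●○●
●●●●○
○○●○○
●●●○○
○●●●●
t=15: ●●●●●
○●○○●
●○○○○
○○○○○
●●●○○
○●●●●
t=16: ●○○○●
○●●○●
●○○○○
○○○○○
●●●○○
○●●●●
t=17: ●○○○●
○●●○○
●○○●●
○○○○●
●●●○○
○●●●●
t=18: ●○○○●
○●●○○
●○○●●
○○○○○
●●●●●
○●●●○
t=19: ●○○○●
●●●○○
○●○●●
●○○○○
●●●●●
○●●●○
t=20: ●○○○●
●●●○○
○●○●●
●○○○○
●●●○●
○●○○●
t=21: ●○○○●
●●●○○
○●○●●
○○○○○
○○●○●
●●○○●
t=22: ●○○○●
○●●○○
●○○●●
●○○○○
○○●○●
●●○○●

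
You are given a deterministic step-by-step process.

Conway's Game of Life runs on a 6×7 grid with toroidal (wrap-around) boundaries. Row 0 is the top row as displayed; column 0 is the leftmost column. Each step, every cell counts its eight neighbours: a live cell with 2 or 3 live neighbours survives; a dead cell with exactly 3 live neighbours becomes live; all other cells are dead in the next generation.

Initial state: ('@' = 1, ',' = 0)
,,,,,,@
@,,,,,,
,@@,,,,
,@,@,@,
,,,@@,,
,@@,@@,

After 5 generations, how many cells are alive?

step 0: ,,,,,,@
@,,,,,,
,@@,,,,
,@,@,@,
,,,@@,,
,@@,@@,
step 1: @@,,,@@
@@,,,,,
@@@,,,,
,@,@,,,
,@,,,,,
,,@,@@,
step 2: ,,@,@@,
,,,,,,,
,,,,,,,
,,,,,,,
,@,@@,,
,,@,@@,
step 3: ,,,,@@,
,,,,,,,
,,,,,,,
,,,,,,,
,,@@@@,
,@@,,,,
step 4: ,,,,,,,
,,,,,,,
,,,,,,,
,,,@@,,
,@@@@,,
,@@,,,,
step 5: ,,,,,,,
,,,,,,,
,,,,,,,
,,,,@,,
,@,,@,,
,@,,,,,

4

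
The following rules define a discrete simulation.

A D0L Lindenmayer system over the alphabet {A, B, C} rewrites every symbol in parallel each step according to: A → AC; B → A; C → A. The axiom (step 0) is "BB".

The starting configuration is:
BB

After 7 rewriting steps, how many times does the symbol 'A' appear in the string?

26

t=0: BB
t=1: AA
t=2: ACAC
t=3: ACAACA
t=4: ACAACACAAC
t=5: ACAACACAACAACACA
t=6: ACAACACAACAACACAACACAACAAC
t=7: ACAACACAACAACACAACACAACAACACAACAACACAACACA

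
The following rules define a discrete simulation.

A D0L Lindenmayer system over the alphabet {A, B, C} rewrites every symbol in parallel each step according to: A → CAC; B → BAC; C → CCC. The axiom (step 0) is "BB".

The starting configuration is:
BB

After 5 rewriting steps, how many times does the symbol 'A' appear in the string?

t=0: BB
t=1: BACBAC
t=2: BACCACCCCBACCACCCC
t=3: BACCACCCCCCCCACCCCCCCCCCCCCBACCACCCCCCCCACCCCCCCCCCCCC
t=4: BACCACCCCCCCCACCCCCCCCCCCCCCCCCCCCCCCCCCACCCCCCCCCCCCCCCCC…CCCCCCCCCCCCCCCCCACCCCCCCCCCCCCCCCCCCCCCCCCCCCCCCCCCCCCCCC  (len 162)
t=5: BACCACCCCCCCCACCCCCCCCCCCCCCCCCCCCCCCCCCACCCCCCCCCCCCCCCCC…CCCCCCCCCCCCCCCCCCCCCCCCCCCCCCCCCCCCCCCCCCCCCCCCCCCCCCCCCC  (len 486)

10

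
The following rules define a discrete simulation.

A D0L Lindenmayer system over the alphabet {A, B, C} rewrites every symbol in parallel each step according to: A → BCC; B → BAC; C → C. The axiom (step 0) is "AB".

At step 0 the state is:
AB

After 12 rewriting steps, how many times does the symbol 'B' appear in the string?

[0] AB
[1] BCCBAC
[2] BACCCBACBCCC
[3] BACBCCCCCBACBCCCBACCCC
[4] BACBCCCBACCCCCCBACBCCCBACCCCBACBCCCCCC
[5] BACBCCCBACCCCBACBCCCCCCCCBACBCCCBACCCCBACBCCCCCCBACBCCCBACCCCCCC
[6] BACBCCCBACCCCBACBCCCCCCBACBCCCBACCCCCCCCCBACBCCCBACCCCBACBCCCCCCBACBCCCBACCCCCCCBACBCCCBACCCCBACBCCCCCCCCC
[7] BACBCCCBACCCCBACBCCCCCCBACBCCCBACCCCCCCBACBCCCBACCCCBACBCC…CCCBACBCCCCCCCCCBACBCCCBACCCCBACBCCCCCCBACBCCCBACCCCCCCCCC  (len 174)
[8] BACBCCCBACCCCBACBCCCCCCBACBCCCBACCCCCCCBACBCCCBACCCCBACBCC…CCCBACBCCCCCCBACBCCCBACCCCCCCBACBCCCBACCCCBACBCCCCCCCCCCCC  (len 284)
[9] BACBCCCBACCCCBACBCCCCCCBACBCCCBACCCCCCCBACBCCCBACCCCBACBCC…BACBCCCCCCCCCBACBCCCBACCCCBACBCCCCCCBACBCCCBACCCCCCCCCCCCC  (len 462)
[10] BACBCCCBACCCCBACBCCCCCCBACBCCCBACCCCCCCBACBCCCBACCCCBACBCC…BACBCCCCCCBACBCCCBACCCCCCCBACBCCCBACCCCBACBCCCCCCCCCCCCCCC  (len 750)
[11] BACBCCCBACCCCBACBCCCCCCBACBCCCBACCCCCCCBACBCCCBACCCCBACBCC…BCCCCCCCCCBACBCCCBACCCCBACBCCCCCCBACBCCCBACCCCCCCCCCCCCCCC  (len 1216)
[12] BACBCCCBACCCCBACBCCCCCCBACBCCCBACCCCCCCBACBCCCBACCCCBACBCC…BCCCCCCBACBCCCBACCCCCCCBACBCCCBACCCCBACBCCCCCCCCCCCCCCCCCC  (len 1970)

377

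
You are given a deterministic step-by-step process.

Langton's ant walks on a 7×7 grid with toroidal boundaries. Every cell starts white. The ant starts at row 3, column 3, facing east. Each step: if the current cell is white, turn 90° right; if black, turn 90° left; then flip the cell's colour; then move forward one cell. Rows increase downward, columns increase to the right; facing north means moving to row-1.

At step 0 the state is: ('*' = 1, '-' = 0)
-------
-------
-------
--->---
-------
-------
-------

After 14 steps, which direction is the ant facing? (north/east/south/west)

k=0  -------
-------
-------
--->---
-------
-------
-------
k=1  -------
-------
-------
---*---
---v---
-------
-------
k=2  -------
-------
-------
---*---
--<*---
-------
-------
k=3  -------
-------
-------
--^*---
--**---
-------
-------
k=4  -------
-------
-------
--*>---
--**---
-------
-------
k=5  -------
-------
---^---
--*----
--**---
-------
-------
k=6  -------
-------
---*>--
--*----
--**---
-------
-------
k=7  -------
-------
---**--
--*-v--
--**---
-------
-------
k=8  -------
-------
---**--
--*<*--
--**---
-------
-------
k=9  -------
-------
---^*--
--***--
--**---
-------
-------
k=10  -------
-------
--<-*--
--***--
--**---
-------
-------
k=11  -------
--^----
--*-*--
--***--
--**---
-------
-------
k=12  -------
--*>---
--*-*--
--***--
--**---
-------
-------
k=13  -------
--**---
--*v*--
--***--
--**---
-------
-------
k=14  -------
--**---
--<**--
--***--
--**---
-------
-------

west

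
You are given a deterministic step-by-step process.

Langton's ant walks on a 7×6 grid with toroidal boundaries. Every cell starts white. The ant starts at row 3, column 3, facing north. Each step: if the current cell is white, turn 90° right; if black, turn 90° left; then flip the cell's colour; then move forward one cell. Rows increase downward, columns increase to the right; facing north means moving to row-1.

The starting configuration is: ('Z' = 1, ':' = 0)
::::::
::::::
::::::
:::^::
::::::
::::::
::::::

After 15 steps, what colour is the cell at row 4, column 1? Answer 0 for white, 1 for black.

t=0: ::::::
::::::
::::::
:::^::
::::::
::::::
::::::
t=1: ::::::
::::::
::::::
:::Z>:
::::::
::::::
::::::
t=2: ::::::
::::::
::::::
:::ZZ:
::::v:
::::::
::::::
t=3: ::::::
::::::
::::::
:::ZZ:
:::<Z:
::::::
::::::
t=4: ::::::
::::::
::::::
:::^Z:
:::ZZ:
::::::
::::::
t=5: ::::::
::::::
::::::
::<:Z:
:::ZZ:
::::::
::::::
t=6: ::::::
::::::
::^:::
::Z:Z:
:::ZZ:
::::::
::::::
t=7: ::::::
::::::
::Z>::
::Z:Z:
:::ZZ:
::::::
::::::
t=8: ::::::
::::::
::ZZ::
::ZvZ:
:::ZZ:
::::::
::::::
t=9: ::::::
::::::
::ZZ::
::<ZZ:
:::ZZ:
::::::
::::::
t=10: ::::::
::::::
::ZZ::
:::ZZ:
::vZZ:
::::::
::::::
t=11: ::::::
::::::
::ZZ::
:::ZZ:
:<ZZZ:
::::::
::::::
t=12: ::::::
::::::
::ZZ::
:^:ZZ:
:ZZZZ:
::::::
::::::
t=13: ::::::
::::::
::ZZ::
:Z>ZZ:
:ZZZZ:
::::::
::::::
t=14: ::::::
::::::
::ZZ::
:ZZZZ:
:ZvZZ:
::::::
::::::
t=15: ::::::
::::::
::ZZ::
:ZZZZ:
:Z:>Z:
::::::
::::::

1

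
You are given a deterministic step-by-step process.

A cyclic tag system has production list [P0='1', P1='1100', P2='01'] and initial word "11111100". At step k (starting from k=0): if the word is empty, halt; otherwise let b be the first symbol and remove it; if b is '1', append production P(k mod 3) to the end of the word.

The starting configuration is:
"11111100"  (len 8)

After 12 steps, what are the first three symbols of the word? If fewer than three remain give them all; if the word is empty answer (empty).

0) "11111100"  (len 8)
1) "11111001"  (len 8)
2) "11110011100"  (len 11)
3) "111001110001"  (len 12)
4) "110011100011"  (len 12)
5) "100111000111100"  (len 15)
6) "0011100011110001"  (len 16)
7) "011100011110001"  (len 15)
8) "11100011110001"  (len 14)
9) "110001111000101"  (len 15)
10) "100011110001011"  (len 15)
11) "000111100010111100"  (len 18)
12) "00111100010111100"  (len 17)

001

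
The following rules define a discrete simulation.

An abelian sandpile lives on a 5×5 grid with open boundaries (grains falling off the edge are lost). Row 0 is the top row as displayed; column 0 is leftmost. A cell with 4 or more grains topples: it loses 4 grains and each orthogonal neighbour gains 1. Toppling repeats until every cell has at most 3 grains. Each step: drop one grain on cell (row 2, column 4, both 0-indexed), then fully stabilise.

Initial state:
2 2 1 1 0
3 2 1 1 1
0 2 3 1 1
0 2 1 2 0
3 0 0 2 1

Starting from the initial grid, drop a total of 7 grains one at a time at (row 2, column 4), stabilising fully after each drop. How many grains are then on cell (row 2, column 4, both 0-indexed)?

0

step 0: 2 2 1 1 0
3 2 1 1 1
0 2 3 1 1
0 2 1 2 0
3 0 0 2 1
step 1: 2 2 1 1 0
3 2 1 1 1
0 2 3 1 2
0 2 1 2 0
3 0 0 2 1
step 2: 2 2 1 1 0
3 2 1 1 1
0 2 3 1 3
0 2 1 2 0
3 0 0 2 1
step 3: 2 2 1 1 0
3 2 1 1 2
0 2 3 2 0
0 2 1 2 1
3 0 0 2 1
step 4: 2 2 1 1 0
3 2 1 1 2
0 2 3 2 1
0 2 1 2 1
3 0 0 2 1
step 5: 2 2 1 1 0
3 2 1 1 2
0 2 3 2 2
0 2 1 2 1
3 0 0 2 1
step 6: 2 2 1 1 0
3 2 1 1 2
0 2 3 2 3
0 2 1 2 1
3 0 0 2 1
step 7: 2 2 1 1 0
3 2 1 1 3
0 2 3 3 0
0 2 1 2 2
3 0 0 2 1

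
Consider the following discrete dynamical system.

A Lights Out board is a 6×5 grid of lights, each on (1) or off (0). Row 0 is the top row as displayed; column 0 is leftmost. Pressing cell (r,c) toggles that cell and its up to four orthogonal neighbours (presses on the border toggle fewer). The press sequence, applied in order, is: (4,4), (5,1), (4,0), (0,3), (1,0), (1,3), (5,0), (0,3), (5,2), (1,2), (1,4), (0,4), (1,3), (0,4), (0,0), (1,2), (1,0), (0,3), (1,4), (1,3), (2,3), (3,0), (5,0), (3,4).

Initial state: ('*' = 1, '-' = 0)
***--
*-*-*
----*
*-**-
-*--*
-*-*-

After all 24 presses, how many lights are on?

15

[0] ***--
*-*-*
----*
*-**-
-*--*
-*-*-
[1] ***--
*-*-*
----*
*-***
-*-*-
-*-**
[2] ***--
*-*-*
----*
*-***
---*-
*-***
[3] ***--
*-*-*
----*
--***
**-*-
--***
[4] **-**
*-***
----*
--***
**-*-
--***
[5] -*-**
-****
*---*
--***
**-*-
--***
[6] -*--*
-*---
*--**
--***
**-*-
--***
[7] -*--*
-*---
*--**
--***
-*-*-
*****
[8] -***-
-*-*-
*--**
--***
-*-*-
*****
[9] -***-
-*-*-
*--**
--***
-***-
*---*
[10] -*-*-
--*--
*-***
--***
-***-
*---*
[11] -*-**
--***
*-**-
--***
-***-
*---*
[12] -*---
--**-
*-**-
--***
-***-
*---*
[13] -*-*-
----*
*-*--
--***
-***-
*---*
[14] -*--*
-----
*-*--
--***
-***-
*---*
[15] *---*
*----
*-*--
--***
-***-
*---*
[16] *-*-*
****-
*----
--***
-***-
*---*
[17] --*-*
--**-
-----
--***
-***-
*---*
[18] ---*-
--*--
-----
--***
-***-
*---*
[19] ---**
--***
----*
--***
-***-
*---*
[20] ----*
-----
---**
--***
-***-
*---*
[21] ----*
---*-
--*--
--*-*
-***-
*---*
[22] ----*
---*-
*-*--
***-*
****-
*---*
[23] ----*
---*-
*-*--
***-*
-***-
-*--*
[24] ----*
---*-
*-*-*
****-
-****
-*--*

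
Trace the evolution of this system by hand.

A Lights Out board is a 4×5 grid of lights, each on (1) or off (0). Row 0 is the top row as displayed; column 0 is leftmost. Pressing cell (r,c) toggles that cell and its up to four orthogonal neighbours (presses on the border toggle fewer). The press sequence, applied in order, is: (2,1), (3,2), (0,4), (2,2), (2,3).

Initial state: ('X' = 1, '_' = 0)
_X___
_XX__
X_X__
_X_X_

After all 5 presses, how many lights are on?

9

0) _X___
_XX__
X_X__
_X_X_
1) _X___
__X__
_X___
___X_
2) _X___
__X__
_XX__
_XX__
3) _X_XX
__X_X
_XX__
_XX__
4) _X_XX
____X
___X_
_X___
5) _X_XX
___XX
__X_X
_X_X_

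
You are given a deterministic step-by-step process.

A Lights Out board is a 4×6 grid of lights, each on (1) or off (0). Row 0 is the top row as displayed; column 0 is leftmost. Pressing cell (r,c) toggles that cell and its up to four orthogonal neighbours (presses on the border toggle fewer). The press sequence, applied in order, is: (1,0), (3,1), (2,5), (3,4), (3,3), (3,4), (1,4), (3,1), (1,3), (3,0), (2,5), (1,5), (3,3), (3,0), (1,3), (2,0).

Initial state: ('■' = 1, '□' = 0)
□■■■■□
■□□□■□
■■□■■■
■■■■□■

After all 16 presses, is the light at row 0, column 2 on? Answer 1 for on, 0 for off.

1

0) □■■■■□
■□□□■□
■■□■■■
■■■■□■
1) ■■■■■□
□■□□■□
□■□■■■
■■■■□■
2) ■■■■■□
□■□□■□
□□□■■■
□□□■□■
3) ■■■■■□
□■□□■■
□□□■□□
□□□■□□
4) ■■■■■□
□■□□■■
□□□■■□
□□□□■■
5) ■■■■■□
□■□□■■
□□□□■□
□□■■□■
6) ■■■■■□
□■□□■■
□□□□□□
□□■□■□
7) ■■■■□□
□■□■□□
□□□□■□
□□■□■□
8) ■■■■□□
□■□■□□
□■□□■□
■■□□■□
9) ■■■□□□
□■■□■□
□■□■■□
■■□□■□
10) ■■■□□□
□■■□■□
■■□■■□
□□□□■□
11) ■■■□□□
□■■□■■
■■□■□■
□□□□■■
12) ■■■□□■
□■■□□□
■■□■□□
□□□□■■
13) ■■■□□■
□■■□□□
■■□□□□
□□■■□■
14) ■■■□□■
□■■□□□
□■□□□□
■■■■□■
15) ■■■■□■
□■□■■□
□■□■□□
■■■■□■
16) ■■■■□■
■■□■■□
■□□■□□
□■■■□■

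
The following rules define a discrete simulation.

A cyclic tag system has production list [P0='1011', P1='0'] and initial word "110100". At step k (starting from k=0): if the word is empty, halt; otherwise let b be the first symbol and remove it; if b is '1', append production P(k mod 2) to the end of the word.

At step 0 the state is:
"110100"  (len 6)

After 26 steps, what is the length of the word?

20

0) "110100"  (len 6)
1) "101001011"  (len 9)
2) "010010110"  (len 9)
3) "10010110"  (len 8)
4) "00101100"  (len 8)
5) "0101100"  (len 7)
6) "101100"  (len 6)
7) "011001011"  (len 9)
8) "11001011"  (len 8)
9) "10010111011"  (len 11)
10) "00101110110"  (len 11)
11) "0101110110"  (len 10)
12) "101110110"  (len 9)
13) "011101101011"  (len 12)
14) "11101101011"  (len 11)
15) "11011010111011"  (len 14)
16) "10110101110110"  (len 14)
17) "01101011101101011"  (len 17)
18) "1101011101101011"  (len 16)
19) "1010111011010111011"  (len 19)
20) "0101110110101110110"  (len 19)
21) "101110110101110110"  (len 18)
22) "011101101011101100"  (len 18)
23) "11101101011101100"  (len 17)
24) "11011010111011000"  (len 17)
25) "10110101110110001011"  (len 20)
26) "01101011101100010110"  (len 20)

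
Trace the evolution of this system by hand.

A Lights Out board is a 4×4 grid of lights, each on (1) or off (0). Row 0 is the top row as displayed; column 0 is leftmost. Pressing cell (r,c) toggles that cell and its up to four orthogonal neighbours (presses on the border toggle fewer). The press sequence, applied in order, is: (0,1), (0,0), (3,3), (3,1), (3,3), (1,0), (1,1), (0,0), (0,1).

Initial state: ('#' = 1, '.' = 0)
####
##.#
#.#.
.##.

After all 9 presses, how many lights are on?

gen 0: ####
##.#
#.#.
.##.
gen 1: ...#
#..#
#.#.
.##.
gen 2: ##.#
...#
#.#.
.##.
gen 3: ##.#
...#
#.##
.#.#
gen 4: ##.#
...#
####
#.##
gen 5: ##.#
...#
###.
#...
gen 6: .#.#
##.#
.##.
#...
gen 7: ...#
..##
..#.
#...
gen 8: ##.#
#.##
..#.
#...
gen 9: ..##
####
..#.
#...

8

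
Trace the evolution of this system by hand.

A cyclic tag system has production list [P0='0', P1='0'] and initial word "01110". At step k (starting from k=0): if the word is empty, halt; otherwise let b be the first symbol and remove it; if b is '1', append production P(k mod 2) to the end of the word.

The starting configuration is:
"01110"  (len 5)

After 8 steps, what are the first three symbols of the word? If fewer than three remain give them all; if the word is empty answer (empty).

k=0  "01110"  (len 5)
k=1  "1110"  (len 4)
k=2  "1100"  (len 4)
k=3  "1000"  (len 4)
k=4  "0000"  (len 4)
k=5  "000"  (len 3)
k=6  "00"  (len 2)
k=7  "0"  (len 1)
k=8  (halted — word empty)

(empty)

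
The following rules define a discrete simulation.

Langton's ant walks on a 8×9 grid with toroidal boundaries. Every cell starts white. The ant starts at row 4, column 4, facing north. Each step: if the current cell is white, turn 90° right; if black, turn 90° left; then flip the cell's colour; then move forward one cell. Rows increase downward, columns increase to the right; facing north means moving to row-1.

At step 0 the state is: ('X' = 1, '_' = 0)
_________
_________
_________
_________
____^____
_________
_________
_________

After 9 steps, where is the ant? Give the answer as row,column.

4,3

[0] _________
_________
_________
_________
____^____
_________
_________
_________
[1] _________
_________
_________
_________
____X>___
_________
_________
_________
[2] _________
_________
_________
_________
____XX___
_____v___
_________
_________
[3] _________
_________
_________
_________
____XX___
____<X___
_________
_________
[4] _________
_________
_________
_________
____^X___
____XX___
_________
_________
[5] _________
_________
_________
_________
___<_X___
____XX___
_________
_________
[6] _________
_________
_________
___^_____
___X_X___
____XX___
_________
_________
[7] _________
_________
_________
___X>____
___X_X___
____XX___
_________
_________
[8] _________
_________
_________
___XX____
___XvX___
____XX___
_________
_________
[9] _________
_________
_________
___XX____
___<XX___
____XX___
_________
_________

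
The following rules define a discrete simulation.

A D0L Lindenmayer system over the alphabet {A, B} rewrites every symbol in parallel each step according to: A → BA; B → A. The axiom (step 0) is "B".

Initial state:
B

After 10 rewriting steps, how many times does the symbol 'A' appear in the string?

55

k=0  B
k=1  A
k=2  BA
k=3  ABA
k=4  BAABA
k=5  ABABAABA
k=6  BAABAABABAABA
k=7  ABABAABABAABAABABAABA
k=8  BAABAABABAABAABABAABABAABAABABAABA
k=9  ABABAABABAABAABABAABABAABAABABAABAABABAABABAABAABABAABA
k=10  BAABAABABAABAABABAABABAABAABABAABAABABAABABAABAABABAABABAABAABABAABAABABAABABAABAABABAABA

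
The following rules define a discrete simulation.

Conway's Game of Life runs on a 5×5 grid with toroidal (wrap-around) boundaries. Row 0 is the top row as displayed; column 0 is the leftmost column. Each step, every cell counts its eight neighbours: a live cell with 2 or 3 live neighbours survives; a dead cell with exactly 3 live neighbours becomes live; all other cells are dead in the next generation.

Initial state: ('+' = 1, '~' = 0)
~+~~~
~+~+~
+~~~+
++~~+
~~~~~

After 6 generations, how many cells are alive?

0) ~+~~~
~+~+~
+~~~+
++~~+
~~~~~
1) ~~+~~
~++~+
~~++~
~+~~+
~+~~~
2) +~++~
~+~~~
~~~~+
++~+~
+++~~
3) +~~++
+++++
~++~+
~~~+~
~~~~~
4) ~~~~~
~~~~~
~~~~~
~~++~
~~~+~
5) ~~~~~
~~~~~
~~~~~
~~++~
~~++~
6) ~~~~~
~~~~~
~~~~~
~~++~
~~++~

4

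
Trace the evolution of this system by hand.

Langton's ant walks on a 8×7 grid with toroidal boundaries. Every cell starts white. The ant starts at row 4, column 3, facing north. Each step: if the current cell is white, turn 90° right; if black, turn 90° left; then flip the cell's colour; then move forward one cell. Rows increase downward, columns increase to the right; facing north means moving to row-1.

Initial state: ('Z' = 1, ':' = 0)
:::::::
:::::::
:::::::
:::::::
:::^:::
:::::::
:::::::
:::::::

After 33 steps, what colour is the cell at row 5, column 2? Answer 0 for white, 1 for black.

0

k=0  :::::::
:::::::
:::::::
:::::::
:::^:::
:::::::
:::::::
:::::::
k=1  :::::::
:::::::
:::::::
:::::::
:::Z>::
:::::::
:::::::
:::::::
k=2  :::::::
:::::::
:::::::
:::::::
:::ZZ::
::::v::
:::::::
:::::::
k=3  :::::::
:::::::
:::::::
:::::::
:::ZZ::
:::<Z::
:::::::
:::::::
k=4  :::::::
:::::::
:::::::
:::::::
:::^Z::
:::ZZ::
:::::::
:::::::
k=5  :::::::
:::::::
:::::::
:::::::
::<:Z::
:::ZZ::
:::::::
:::::::
k=6  :::::::
:::::::
:::::::
::^::::
::Z:Z::
:::ZZ::
:::::::
:::::::
k=7  :::::::
:::::::
:::::::
::Z>:::
::Z:Z::
:::ZZ::
:::::::
:::::::
k=8  :::::::
:::::::
:::::::
::ZZ:::
::ZvZ::
:::ZZ::
:::::::
:::::::
k=9  :::::::
:::::::
:::::::
::ZZ:::
::<ZZ::
:::ZZ::
:::::::
:::::::
k=10  :::::::
:::::::
:::::::
::ZZ:::
:::ZZ::
::vZZ::
:::::::
:::::::
k=11  :::::::
:::::::
:::::::
::ZZ:::
:::ZZ::
:<ZZZ::
:::::::
:::::::
k=12  :::::::
:::::::
:::::::
::ZZ:::
:^:ZZ::
:ZZZZ::
:::::::
:::::::
k=13  :::::::
:::::::
:::::::
::ZZ:::
:Z>ZZ::
:ZZZZ::
:::::::
:::::::
k=14  :::::::
:::::::
:::::::
::ZZ:::
:ZZZZ::
:ZvZZ::
:::::::
:::::::
k=15  :::::::
:::::::
:::::::
::ZZ:::
:ZZZZ::
:Z:>Z::
:::::::
:::::::
k=16  :::::::
:::::::
:::::::
::ZZ:::
:ZZ^Z::
:Z::Z::
:::::::
:::::::
k=17  :::::::
:::::::
:::::::
::ZZ:::
:Z<:Z::
:Z::Z::
:::::::
:::::::
k=18  :::::::
:::::::
:::::::
::ZZ:::
:Z::Z::
:Zv:Z::
:::::::
:::::::
k=19  :::::::
:::::::
:::::::
::ZZ:::
:Z::Z::
:<Z:Z::
:::::::
:::::::
k=20  :::::::
:::::::
:::::::
::ZZ:::
:Z::Z::
::Z:Z::
:v:::::
:::::::
k=21  :::::::
:::::::
:::::::
::ZZ:::
:Z::Z::
::Z:Z::
<Z:::::
:::::::
k=22  :::::::
:::::::
:::::::
::ZZ:::
:Z::Z::
^:Z:Z::
ZZ:::::
:::::::
k=23  :::::::
:::::::
:::::::
::ZZ:::
:Z::Z::
Z>Z:Z::
ZZ:::::
:::::::
k=24  :::::::
:::::::
:::::::
::ZZ:::
:Z::Z::
ZZZ:Z::
Zv:::::
:::::::
k=25  :::::::
:::::::
:::::::
::ZZ:::
:Z::Z::
ZZZ:Z::
Z:>::::
:::::::
k=26  :::::::
:::::::
:::::::
::ZZ:::
:Z::Z::
ZZZ:Z::
Z:Z::::
::v::::
k=27  :::::::
:::::::
:::::::
::ZZ:::
:Z::Z::
ZZZ:Z::
Z:Z::::
:<Z::::
k=28  :::::::
:::::::
:::::::
::ZZ:::
:Z::Z::
ZZZ:Z::
Z^Z::::
:ZZ::::
k=29  :::::::
:::::::
:::::::
::ZZ:::
:Z::Z::
ZZZ:Z::
ZZ>::::
:ZZ::::
k=30  :::::::
:::::::
:::::::
::ZZ:::
:Z::Z::
ZZ^:Z::
ZZ:::::
:ZZ::::
k=31  :::::::
:::::::
:::::::
::ZZ:::
:Z::Z::
Z<::Z::
ZZ:::::
:ZZ::::
k=32  :::::::
:::::::
:::::::
::ZZ:::
:Z::Z::
Z:::Z::
Zv:::::
:ZZ::::
k=33  :::::::
:::::::
:::::::
::ZZ:::
:Z::Z::
Z:::Z::
Z:>::::
:ZZ::::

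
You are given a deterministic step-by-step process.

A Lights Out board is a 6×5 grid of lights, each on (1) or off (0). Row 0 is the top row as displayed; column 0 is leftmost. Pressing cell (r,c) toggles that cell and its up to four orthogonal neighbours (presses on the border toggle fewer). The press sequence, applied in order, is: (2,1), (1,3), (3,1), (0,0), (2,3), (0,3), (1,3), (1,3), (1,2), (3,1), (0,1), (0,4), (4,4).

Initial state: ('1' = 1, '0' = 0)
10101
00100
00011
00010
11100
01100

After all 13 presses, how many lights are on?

k=0  10101
00100
00011
00010
11100
01100
k=1  10101
01100
11111
01010
11100
01100
k=2  10111
01011
11101
01010
11100
01100
k=3  10111
01011
10101
10110
10100
01100
k=4  01111
11011
10101
10110
10100
01100
k=5  01111
11001
10010
10100
10100
01100
k=6  01000
11011
10010
10100
10100
01100
k=7  01010
11100
10000
10100
10100
01100
k=8  01000
11011
10010
10100
10100
01100
k=9  01100
10101
10110
10100
10100
01100
k=10  01100
10101
11110
01000
11100
01100
k=11  10000
11101
11110
01000
11100
01100
k=12  10011
11100
11110
01000
11100
01100
k=13  10011
11100
11110
01001
11111
01101

20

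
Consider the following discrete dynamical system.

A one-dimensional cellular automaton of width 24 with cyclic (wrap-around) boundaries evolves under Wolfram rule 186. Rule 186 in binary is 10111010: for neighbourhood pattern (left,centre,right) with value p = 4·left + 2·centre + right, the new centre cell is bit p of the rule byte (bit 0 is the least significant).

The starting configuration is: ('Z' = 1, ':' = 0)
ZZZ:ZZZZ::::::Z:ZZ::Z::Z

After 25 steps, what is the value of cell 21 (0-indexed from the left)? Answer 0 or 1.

1

k=0  ZZZ:ZZZZ::::::Z:ZZ::Z::Z
k=1  ZZ:ZZZZ:Z::::Z:ZZ:ZZ:ZZZ
k=2  Z:ZZZZ:Z:Z::Z:ZZ:ZZ:ZZZZ
k=3  :ZZZZ:Z:Z:ZZ:ZZ:ZZ:ZZZZZ
k=4  ZZZZ:Z:Z:ZZ:ZZ:ZZ:ZZZZZ:
k=5  ZZZ:Z:Z:ZZ:ZZ:ZZ:ZZZZZ:Z
k=6  ZZ:Z:Z:ZZ:ZZ:ZZ:ZZZZZ:ZZ
k=7  Z:Z:Z:ZZ:ZZ:ZZ:ZZZZZ:ZZZ
k=8  :Z:Z:ZZ:ZZ:ZZ:ZZZZZ:ZZZZ
k=9  Z:Z:ZZ:ZZ:ZZ:ZZZZZ:ZZZZ:
k=10  :Z:ZZ:ZZ:ZZ:ZZZZZ:ZZZZ:Z
k=11  Z:ZZ:ZZ:ZZ:ZZZZZ:ZZZZ:Z:
k=12  :ZZ:ZZ:ZZ:ZZZZZ:ZZZZ:Z:Z
k=13  ZZ:ZZ:ZZ:ZZZZZ:ZZZZ:Z:Z:
k=14  Z:ZZ:ZZ:ZZZZZ:ZZZZ:Z:Z:Z
k=15  :ZZ:ZZ:ZZZZZ:ZZZZ:Z:Z:ZZ
k=16  ZZ:ZZ:ZZZZZ:ZZZZ:Z:Z:ZZ:
k=17  Z:ZZ:ZZZZZ:ZZZZ:Z:Z:ZZ:Z
k=18  :ZZ:ZZZZZ:ZZZZ:Z:Z:ZZ:ZZ
k=19  ZZ:ZZZZZ:ZZZZ:Z:Z:ZZ:ZZ:
k=20  Z:ZZZZZ:ZZZZ:Z:Z:ZZ:ZZ:Z
k=21  :ZZZZZ:ZZZZ:Z:Z:ZZ:ZZ:ZZ
k=22  ZZZZZ:ZZZZ:Z:Z:ZZ:ZZ:ZZ:
k=23  ZZZZ:ZZZZ:Z:Z:ZZ:ZZ:ZZ:Z
k=24  ZZZ:ZZZZ:Z:Z:ZZ:ZZ:ZZ:ZZ
k=25  ZZ:ZZZZ:Z:Z:ZZ:ZZ:ZZ:ZZZ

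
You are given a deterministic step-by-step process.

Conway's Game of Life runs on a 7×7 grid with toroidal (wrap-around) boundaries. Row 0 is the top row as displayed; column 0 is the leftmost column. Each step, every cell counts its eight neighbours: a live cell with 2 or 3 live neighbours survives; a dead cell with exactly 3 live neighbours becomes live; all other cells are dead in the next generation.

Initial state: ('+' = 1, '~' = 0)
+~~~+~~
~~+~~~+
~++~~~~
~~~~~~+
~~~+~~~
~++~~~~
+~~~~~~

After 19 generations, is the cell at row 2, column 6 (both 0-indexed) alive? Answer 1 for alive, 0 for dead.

t=0: +~~~+~~
~~+~~~+
~++~~~~
~~~~~~+
~~~+~~~
~++~~~~
+~~~~~~
t=1: ++~~~~+
+~++~~~
+++~~~~
~~+~~~~
~~+~~~~
~++~~~~
+~~~~~~
t=2: ~~+~~~+
~~~+~~~
+~~~~~~
~~++~~~
~~++~~~
~++~~~~
~~+~~~+
t=3: ~~++~~~
~~~~~~~
~~++~~~
~+++~~~
~~~~~~~
~+~~~~~
+~++~~~
t=4: ~+++~~~
~~~~~~~
~+~+~~~
~+~+~~~
~+~~~~~
~++~~~~
~~~+~~~
t=5: ~~++~~~
~+~+~~~
~~~~~~~
++~~~~~
++~~~~~
~++~~~~
~~~+~~~
t=6: ~~~++~~
~~~+~~~
+++~~~~
++~~~~~
~~~~~~~
+++~~~~
~+~+~~~
t=7: ~~~++~~
~+~++~~
+~+~~~~
+~+~~~~
~~+~~~~
+++~~~~
++~++~~
t=8: ++~~~+~
~+~~+~~
+~+~~~~
~~++~~~
+~++~~~
+~~~~~~
+~~~+~~
t=9: ++~~+++
~~+~~~+
~~+~~~~
~~~~~~~
~~++~~~
+~~+~~+
+~~~~~~
t=10: ~+~~~+~
~~++~~+
~~~~~~~
~~++~~~
~~++~~~
++++~~+
~~~~+~~
t=11: ~~++++~
~~+~~~~
~~~~~~~
~~++~~~
+~~~+~~
++~~+~~
~~~++++
t=12: ~~+~~~+
~~+~+~~
~~++~~~
~~~+~~~
+~+~+~~
++~~~~~
++~~~~+
t=13: ~~++~++
~++~~~~
~~+~+~~
~+~~+~~
+~++~~~
~~+~~~~
~~+~~~+
t=14: +~~+~++
~+~~++~
~~+~~~~
~+~~+~~
~~++~~~
~~+~~~~
~++~~++
t=15: ~~~+~~~
++++++~
~+++++~
~+~~~~~
~+++~~~
~~~~~~~
~+++++~
t=16: +~~~~~+
+~~~~++
~~~~~++
+~~~~~~
~++~~~~
~~~~~~~
~~+++~~
t=17: ++~++~~
~~~~~~~
~~~~~+~
++~~~~+
~+~~~~~
~+~~~~~
~~~+~~~
t=18: ~~+++~~
~~~~+~~
+~~~~~+
++~~~~+
~++~~~~
~~+~~~~
++~++~~
t=19: ~++~~+~
~~~~++~
~+~~~++
~~+~~~+
~~+~~~~
+~~~~~~
~+~~+~~

1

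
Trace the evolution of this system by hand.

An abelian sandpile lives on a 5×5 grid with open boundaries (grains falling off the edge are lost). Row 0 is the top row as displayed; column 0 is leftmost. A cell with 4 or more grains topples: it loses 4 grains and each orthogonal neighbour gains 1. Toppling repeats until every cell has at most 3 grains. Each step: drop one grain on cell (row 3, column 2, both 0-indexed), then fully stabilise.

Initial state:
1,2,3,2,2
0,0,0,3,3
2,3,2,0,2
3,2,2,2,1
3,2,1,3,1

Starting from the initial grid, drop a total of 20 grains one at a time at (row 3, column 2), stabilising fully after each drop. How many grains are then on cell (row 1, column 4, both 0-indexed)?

0) 1,2,3,2,2
0,0,0,3,3
2,3,2,0,2
3,2,2,2,1
3,2,1,3,1
1) 1,2,3,2,2
0,0,0,3,3
2,3,2,0,2
3,2,3,2,1
3,2,1,3,1
2) 1,2,3,2,2
0,0,0,3,3
2,3,3,0,2
3,3,0,3,1
3,2,2,3,1
3) 1,2,3,2,2
0,0,0,3,3
2,3,3,0,2
3,3,1,3,1
3,2,2,3,1
4) 1,2,3,2,2
0,0,0,3,3
2,3,3,0,2
3,3,2,3,1
3,2,2,3,1
5) 1,2,3,2,2
0,0,0,3,3
2,3,3,0,2
3,3,3,3,1
3,2,2,3,1
6) 1,2,3,2,2
1,1,1,3,3
0,3,2,2,2
3,0,1,2,2
1,2,2,1,2
7) 1,2,3,2,2
1,1,1,3,3
0,3,2,2,2
3,0,2,2,2
1,2,2,1,2
8) 1,2,3,2,2
1,1,1,3,3
0,3,2,2,2
3,0,3,2,2
1,2,2,1,2
9) 1,2,3,2,2
1,1,1,3,3
0,3,3,2,2
3,1,0,3,2
1,2,3,1,2
10) 1,2,3,2,2
1,1,1,3,3
0,3,3,2,2
3,1,1,3,2
1,2,3,1,2
11) 1,2,3,2,2
1,1,1,3,3
0,3,3,2,2
3,1,2,3,2
1,2,3,1,2
12) 1,2,3,2,2
1,1,1,3,3
0,3,3,2,2
3,1,3,3,2
1,2,3,1,2
13) 1,2,3,3,3
1,2,3,1,1
1,0,2,2,1
3,3,3,2,0
1,3,0,3,3
14) 1,2,3,3,3
1,2,3,1,1
2,1,3,2,1
0,2,1,3,0
3,0,2,3,3
15) 1,2,3,3,3
1,2,3,1,1
2,1,3,2,1
0,2,2,3,0
3,0,2,3,3
16) 1,2,3,3,3
1,2,3,1,1
2,1,3,2,1
0,2,3,3,0
3,0,2,3,3
17) 1,3,1,2,0
1,3,2,0,3
2,2,2,1,2
0,3,3,2,2
3,1,0,2,0
18) 1,3,1,2,0
1,3,2,0,3
2,3,3,1,2
1,0,1,3,2
3,2,1,2,0
19) 1,3,1,2,0
1,3,2,0,3
2,3,3,1,2
1,0,2,3,2
3,2,1,2,0
20) 1,3,1,2,0
1,3,2,0,3
2,3,3,1,2
1,0,3,3,2
3,2,1,2,0

3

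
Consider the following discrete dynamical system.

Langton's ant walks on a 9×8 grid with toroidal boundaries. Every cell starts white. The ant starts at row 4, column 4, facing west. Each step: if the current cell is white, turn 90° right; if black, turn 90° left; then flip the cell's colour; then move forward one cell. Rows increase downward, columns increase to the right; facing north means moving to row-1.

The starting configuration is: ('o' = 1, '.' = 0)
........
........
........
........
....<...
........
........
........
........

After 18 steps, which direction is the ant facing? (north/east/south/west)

east

0) ........
........
........
........
....<...
........
........
........
........
1) ........
........
........
....^...
....o...
........
........
........
........
2) ........
........
........
....o>..
....o...
........
........
........
........
3) ........
........
........
....oo..
....ov..
........
........
........
........
4) ........
........
........
....oo..
....<o..
........
........
........
........
5) ........
........
........
....oo..
.....o..
....v...
........
........
........
6) ........
........
........
....oo..
.....o..
...<o...
........
........
........
7) ........
........
........
....oo..
...^.o..
...oo...
........
........
........
8) ........
........
........
....oo..
...o>o..
...oo...
........
........
........
9) ........
........
........
....oo..
...ooo..
...ov...
........
........
........
10) ........
........
........
....oo..
...ooo..
...o.>..
........
........
........
11) ........
........
........
....oo..
...ooo..
...o.o..
.....v..
........
........
12) ........
........
........
....oo..
...ooo..
...o.o..
....<o..
........
........
13) ........
........
........
....oo..
...ooo..
...o^o..
....oo..
........
........
14) ........
........
........
....oo..
...ooo..
...oo>..
....oo..
........
........
15) ........
........
........
....oo..
...oo^..
...oo...
....oo..
........
........
16) ........
........
........
....oo..
...o<...
...oo...
....oo..
........
........
17) ........
........
........
....oo..
...o....
...ov...
....oo..
........
........
18) ........
........
........
....oo..
...o....
...o.>..
....oo..
........
........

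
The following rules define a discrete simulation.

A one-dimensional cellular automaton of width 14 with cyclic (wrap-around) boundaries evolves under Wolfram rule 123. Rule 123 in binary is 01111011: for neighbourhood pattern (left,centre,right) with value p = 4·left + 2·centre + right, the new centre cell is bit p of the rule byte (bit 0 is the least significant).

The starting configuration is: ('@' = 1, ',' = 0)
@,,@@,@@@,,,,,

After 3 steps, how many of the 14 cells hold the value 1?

12

t=0: @,,@@,@@@,,,,,
t=1: ,@@@@@@,@@@@@@
t=2: @@,,,,@@@,,,,@
t=3: ,@@@@@@,@@@@@@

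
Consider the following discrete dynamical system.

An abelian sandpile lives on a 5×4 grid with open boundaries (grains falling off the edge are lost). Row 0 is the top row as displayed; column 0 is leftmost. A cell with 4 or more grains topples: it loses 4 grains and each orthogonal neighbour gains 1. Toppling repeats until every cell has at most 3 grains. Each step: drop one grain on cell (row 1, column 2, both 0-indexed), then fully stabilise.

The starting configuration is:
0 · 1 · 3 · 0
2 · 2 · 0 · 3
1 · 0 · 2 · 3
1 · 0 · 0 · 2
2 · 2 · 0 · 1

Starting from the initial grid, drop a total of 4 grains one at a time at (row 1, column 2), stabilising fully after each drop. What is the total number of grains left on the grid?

gen 0: 0 · 1 · 3 · 0
2 · 2 · 0 · 3
1 · 0 · 2 · 3
1 · 0 · 0 · 2
2 · 2 · 0 · 1
gen 1: 0 · 1 · 3 · 0
2 · 2 · 1 · 3
1 · 0 · 2 · 3
1 · 0 · 0 · 2
2 · 2 · 0 · 1
gen 2: 0 · 1 · 3 · 0
2 · 2 · 2 · 3
1 · 0 · 2 · 3
1 · 0 · 0 · 2
2 · 2 · 0 · 1
gen 3: 0 · 1 · 3 · 0
2 · 2 · 3 · 3
1 · 0 · 2 · 3
1 · 0 · 0 · 2
2 · 2 · 0 · 1
gen 4: 0 · 2 · 0 · 2
2 · 3 · 3 · 1
1 · 1 · 0 · 1
1 · 0 · 1 · 3
2 · 2 · 0 · 1

26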